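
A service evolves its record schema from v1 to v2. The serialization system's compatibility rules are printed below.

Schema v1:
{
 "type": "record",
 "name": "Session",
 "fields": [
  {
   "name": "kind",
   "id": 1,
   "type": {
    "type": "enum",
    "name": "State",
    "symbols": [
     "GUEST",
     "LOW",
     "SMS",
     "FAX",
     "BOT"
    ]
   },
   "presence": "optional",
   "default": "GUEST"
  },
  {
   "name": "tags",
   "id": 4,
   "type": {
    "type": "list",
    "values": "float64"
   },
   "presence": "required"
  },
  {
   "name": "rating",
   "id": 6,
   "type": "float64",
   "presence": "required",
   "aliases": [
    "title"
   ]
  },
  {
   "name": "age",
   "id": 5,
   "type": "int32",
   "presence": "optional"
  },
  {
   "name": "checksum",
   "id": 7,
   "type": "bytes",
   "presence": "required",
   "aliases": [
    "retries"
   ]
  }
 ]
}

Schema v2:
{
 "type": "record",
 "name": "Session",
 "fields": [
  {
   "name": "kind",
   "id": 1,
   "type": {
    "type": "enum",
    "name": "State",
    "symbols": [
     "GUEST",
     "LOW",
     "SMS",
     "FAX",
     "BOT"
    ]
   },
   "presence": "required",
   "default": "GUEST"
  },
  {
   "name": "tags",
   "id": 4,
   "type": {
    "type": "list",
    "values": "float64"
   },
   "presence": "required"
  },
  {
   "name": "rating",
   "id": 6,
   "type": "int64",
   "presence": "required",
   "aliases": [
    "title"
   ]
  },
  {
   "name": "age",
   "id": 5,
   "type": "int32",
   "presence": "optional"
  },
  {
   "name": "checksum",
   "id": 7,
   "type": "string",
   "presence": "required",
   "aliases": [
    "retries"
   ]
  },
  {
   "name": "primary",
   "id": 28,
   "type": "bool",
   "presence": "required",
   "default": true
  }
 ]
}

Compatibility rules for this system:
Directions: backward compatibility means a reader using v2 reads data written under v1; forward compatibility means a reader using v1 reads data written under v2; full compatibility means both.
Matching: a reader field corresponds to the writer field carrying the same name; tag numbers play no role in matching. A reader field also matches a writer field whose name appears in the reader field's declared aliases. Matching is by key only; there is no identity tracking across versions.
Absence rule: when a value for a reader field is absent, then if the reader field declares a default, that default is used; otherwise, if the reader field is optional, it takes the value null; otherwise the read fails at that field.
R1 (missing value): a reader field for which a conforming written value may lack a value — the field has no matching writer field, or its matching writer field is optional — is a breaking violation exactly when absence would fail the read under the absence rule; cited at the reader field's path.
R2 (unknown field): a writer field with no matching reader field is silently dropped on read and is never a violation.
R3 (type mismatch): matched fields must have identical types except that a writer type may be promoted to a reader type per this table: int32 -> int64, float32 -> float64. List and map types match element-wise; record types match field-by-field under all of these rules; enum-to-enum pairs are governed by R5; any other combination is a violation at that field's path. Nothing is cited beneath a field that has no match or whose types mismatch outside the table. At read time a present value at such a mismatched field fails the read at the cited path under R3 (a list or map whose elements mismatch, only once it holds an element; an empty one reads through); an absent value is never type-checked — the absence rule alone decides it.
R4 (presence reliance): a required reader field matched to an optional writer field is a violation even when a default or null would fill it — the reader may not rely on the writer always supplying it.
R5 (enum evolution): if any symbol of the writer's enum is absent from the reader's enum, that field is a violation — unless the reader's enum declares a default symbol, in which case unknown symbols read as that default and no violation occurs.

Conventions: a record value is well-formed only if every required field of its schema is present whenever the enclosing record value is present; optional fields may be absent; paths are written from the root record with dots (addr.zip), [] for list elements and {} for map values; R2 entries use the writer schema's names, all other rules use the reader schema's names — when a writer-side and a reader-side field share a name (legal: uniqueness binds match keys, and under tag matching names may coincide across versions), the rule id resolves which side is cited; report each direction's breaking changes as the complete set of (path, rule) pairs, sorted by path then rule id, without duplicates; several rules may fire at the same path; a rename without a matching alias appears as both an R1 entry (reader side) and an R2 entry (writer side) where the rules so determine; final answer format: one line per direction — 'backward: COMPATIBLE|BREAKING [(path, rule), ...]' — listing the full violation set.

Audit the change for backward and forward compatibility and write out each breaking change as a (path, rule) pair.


backward: BREAKING [(checksum, R3), (kind, R4), (rating, R3)]; forward: BREAKING [(checksum, R3), (rating, R3)]

arrows below run writer -> reader for Session
backward on Session — v2 reading data written by v1:
  kind <- kind (State -> State, writer optional)
  tags <- tags (list<float64> -> list<float64>, writer required)
  rating <- rating (float64 -> int64, writer required)
  age <- age (int32 -> int32, writer optional)
  checksum <- checksum (bytes -> string, writer required)
  no writer field matches reader primary
  R3 fires at checksum
  R4 fires at kind
  R3 fires at rating
  => backward: BREAKING (3)
forward on Session — v1 reading data written by v2:
  kind <- kind (State -> State, writer required)
  tags <- tags (list<float64> -> list<float64>, writer required)
  rating <- rating (int64 -> float64, writer required)
  age <- age (int32 -> int32, writer optional)
  checksum <- checksum (string -> bytes, writer required)
  writer primary: unknown to reader
  R3 fires at checksum
  R3 fires at rating
  => forward: BREAKING (2)


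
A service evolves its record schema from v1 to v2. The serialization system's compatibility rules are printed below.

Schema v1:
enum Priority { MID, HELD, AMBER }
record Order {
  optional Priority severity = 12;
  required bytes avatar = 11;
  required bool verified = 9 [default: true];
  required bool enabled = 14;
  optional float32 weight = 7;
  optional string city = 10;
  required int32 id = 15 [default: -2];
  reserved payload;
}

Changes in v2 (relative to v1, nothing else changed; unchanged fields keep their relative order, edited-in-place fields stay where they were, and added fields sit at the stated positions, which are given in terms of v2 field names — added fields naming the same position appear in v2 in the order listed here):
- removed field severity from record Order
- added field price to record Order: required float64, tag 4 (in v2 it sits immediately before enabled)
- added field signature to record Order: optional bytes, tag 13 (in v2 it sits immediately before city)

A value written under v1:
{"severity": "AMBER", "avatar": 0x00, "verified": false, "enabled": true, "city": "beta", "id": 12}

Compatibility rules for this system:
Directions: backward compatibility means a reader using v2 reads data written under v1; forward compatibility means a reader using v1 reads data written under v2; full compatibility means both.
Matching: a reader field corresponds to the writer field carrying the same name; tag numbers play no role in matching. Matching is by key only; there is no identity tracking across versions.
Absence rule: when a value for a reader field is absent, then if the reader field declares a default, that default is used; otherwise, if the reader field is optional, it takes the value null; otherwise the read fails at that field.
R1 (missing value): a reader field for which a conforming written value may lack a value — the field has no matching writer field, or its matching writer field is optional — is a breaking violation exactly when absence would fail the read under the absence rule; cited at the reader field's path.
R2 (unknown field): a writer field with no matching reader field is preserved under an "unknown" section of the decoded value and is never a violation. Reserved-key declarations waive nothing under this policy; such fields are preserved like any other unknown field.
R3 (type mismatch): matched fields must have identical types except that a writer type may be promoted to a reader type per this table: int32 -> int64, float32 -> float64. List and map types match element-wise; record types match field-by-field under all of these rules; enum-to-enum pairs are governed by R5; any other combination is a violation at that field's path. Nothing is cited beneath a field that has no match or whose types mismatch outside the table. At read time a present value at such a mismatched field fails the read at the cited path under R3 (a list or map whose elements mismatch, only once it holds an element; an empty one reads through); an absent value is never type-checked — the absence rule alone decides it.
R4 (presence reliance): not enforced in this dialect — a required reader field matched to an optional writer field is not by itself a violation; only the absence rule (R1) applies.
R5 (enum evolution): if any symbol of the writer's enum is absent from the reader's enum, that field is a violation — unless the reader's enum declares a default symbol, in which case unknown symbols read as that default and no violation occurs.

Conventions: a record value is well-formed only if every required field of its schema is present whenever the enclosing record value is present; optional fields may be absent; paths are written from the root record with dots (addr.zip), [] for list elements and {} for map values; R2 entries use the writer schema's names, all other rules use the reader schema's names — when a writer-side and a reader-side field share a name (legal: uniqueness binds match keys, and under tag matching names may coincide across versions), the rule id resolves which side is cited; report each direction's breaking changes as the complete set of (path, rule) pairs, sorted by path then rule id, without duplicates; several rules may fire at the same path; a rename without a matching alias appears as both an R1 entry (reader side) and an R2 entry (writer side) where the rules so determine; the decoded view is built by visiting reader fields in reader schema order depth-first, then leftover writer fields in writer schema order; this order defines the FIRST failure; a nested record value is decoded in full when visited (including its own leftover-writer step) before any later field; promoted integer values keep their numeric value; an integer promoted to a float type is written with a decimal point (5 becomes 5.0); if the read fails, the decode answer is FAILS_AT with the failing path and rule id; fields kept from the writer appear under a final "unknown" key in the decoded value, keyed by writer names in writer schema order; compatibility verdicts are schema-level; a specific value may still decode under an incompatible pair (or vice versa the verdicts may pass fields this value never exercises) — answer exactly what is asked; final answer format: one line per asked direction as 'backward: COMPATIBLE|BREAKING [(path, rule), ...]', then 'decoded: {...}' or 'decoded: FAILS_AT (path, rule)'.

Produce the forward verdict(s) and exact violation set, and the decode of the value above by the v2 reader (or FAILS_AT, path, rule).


forward: COMPATIBLE []; decoded: FAILS_AT (price, R1)

each type pair in Order: writer, then reader
forward for Order (reader v1, writer v2):
  severity has no writer counterpart
  avatar: paired with writer avatar (bytes -> bytes; writer required)
  verified: paired with writer verified (bool -> bool; writer required)
  enabled: paired with writer enabled (bool -> bool; writer required)
  weight: paired with writer weight (float32 -> float32; writer optional)
  city: paired with writer city (string -> string; writer optional)
  id: paired with writer id (int32 -> int32; writer required)
  writer price: unknown to reader
  writer signature: unknown to reader
  => no violations; forward on Order: COMPATIBLE
decode (reader v2):
  avatar := 0x00
  verified := false
  read fails at price under R1 (no fill)
  => FAILS_AT (price, R1)
remaining Order differences; none change what is asked:
  removed field severity from record Order -> no rule fires on it in Order's dialect; the asked verdict holds
  added field signature to record Order: optional bytes, tag 13 (in v2 it sits immediately before city) -> no rule fires on it in Order's dialect; the asked verdict holds


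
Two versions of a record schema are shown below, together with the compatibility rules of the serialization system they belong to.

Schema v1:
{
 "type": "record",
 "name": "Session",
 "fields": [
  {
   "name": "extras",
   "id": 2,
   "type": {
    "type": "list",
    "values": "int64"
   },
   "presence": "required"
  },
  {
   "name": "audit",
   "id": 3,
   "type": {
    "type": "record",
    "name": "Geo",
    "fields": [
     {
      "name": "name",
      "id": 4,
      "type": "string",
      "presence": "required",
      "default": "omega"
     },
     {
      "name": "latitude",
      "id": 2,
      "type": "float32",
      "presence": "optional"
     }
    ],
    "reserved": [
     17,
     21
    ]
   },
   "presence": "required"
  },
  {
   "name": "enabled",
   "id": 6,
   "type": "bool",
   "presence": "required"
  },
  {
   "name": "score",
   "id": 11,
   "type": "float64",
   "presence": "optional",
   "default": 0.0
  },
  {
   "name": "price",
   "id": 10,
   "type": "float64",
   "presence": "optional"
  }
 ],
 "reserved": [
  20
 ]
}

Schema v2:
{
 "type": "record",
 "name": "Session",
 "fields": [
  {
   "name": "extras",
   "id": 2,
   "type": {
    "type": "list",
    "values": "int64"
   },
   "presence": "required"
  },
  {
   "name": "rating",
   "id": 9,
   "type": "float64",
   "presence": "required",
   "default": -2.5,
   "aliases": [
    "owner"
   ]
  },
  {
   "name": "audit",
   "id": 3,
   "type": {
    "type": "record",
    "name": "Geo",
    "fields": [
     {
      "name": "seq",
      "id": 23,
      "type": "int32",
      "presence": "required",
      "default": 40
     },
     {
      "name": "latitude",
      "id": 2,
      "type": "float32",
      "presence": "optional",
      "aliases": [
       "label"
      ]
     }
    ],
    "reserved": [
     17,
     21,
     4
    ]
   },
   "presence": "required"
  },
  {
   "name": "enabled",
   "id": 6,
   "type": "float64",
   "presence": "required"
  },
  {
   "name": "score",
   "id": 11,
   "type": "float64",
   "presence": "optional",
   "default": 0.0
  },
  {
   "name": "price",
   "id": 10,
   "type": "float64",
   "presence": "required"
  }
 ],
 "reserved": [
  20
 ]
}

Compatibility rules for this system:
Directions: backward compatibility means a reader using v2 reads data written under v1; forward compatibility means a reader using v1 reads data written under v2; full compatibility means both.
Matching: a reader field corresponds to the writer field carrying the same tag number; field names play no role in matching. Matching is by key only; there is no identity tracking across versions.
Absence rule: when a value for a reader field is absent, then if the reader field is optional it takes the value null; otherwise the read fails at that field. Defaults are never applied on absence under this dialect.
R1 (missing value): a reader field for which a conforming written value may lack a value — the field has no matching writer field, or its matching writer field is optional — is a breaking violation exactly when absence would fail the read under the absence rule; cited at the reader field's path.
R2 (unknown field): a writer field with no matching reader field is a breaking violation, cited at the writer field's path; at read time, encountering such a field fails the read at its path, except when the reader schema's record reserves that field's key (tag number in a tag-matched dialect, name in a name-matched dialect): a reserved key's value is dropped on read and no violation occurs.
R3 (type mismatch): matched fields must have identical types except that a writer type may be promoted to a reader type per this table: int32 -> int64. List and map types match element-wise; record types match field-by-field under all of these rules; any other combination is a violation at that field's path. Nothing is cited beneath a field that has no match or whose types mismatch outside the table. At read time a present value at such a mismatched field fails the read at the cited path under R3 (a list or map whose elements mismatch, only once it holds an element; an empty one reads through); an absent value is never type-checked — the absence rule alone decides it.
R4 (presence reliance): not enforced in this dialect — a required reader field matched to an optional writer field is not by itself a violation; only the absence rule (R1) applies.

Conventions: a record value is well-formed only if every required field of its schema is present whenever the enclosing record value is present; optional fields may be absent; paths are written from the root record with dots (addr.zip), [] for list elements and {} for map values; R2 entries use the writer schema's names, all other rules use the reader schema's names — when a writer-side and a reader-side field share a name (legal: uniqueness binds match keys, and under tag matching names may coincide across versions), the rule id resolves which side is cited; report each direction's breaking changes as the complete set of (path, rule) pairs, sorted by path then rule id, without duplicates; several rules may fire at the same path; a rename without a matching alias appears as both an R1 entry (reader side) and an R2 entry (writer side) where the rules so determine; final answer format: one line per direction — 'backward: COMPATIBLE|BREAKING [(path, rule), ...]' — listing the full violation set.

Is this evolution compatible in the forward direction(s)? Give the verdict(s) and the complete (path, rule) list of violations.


arrows below run writer -> reader for Session
forward on Session — v1 reading data written by v2:
  extras <- extras (list<int64> -> list<int64>, writer required)
  audit <- audit (Geo -> Geo, writer required)
  enabled <- enabled (float64 -> bool, writer required)
  score <- score (float64 -> float64, writer optional)
  price <- price (float64 -> float64, writer required)
  writer rating: unknown to reader
  audit.name: no writer-side match
  audit.latitude <- audit.latitude (float32 -> float32, writer optional)
  writer audit.seq: unknown to reader
  breaking: (audit.name, R1)
  breaking: (audit.seq, R2)
  breaking: (enabled, R3)
  breaking: (rating, R2)
  forward on Session therefore BREAKING (4)
diffs on Session not affecting the asked answer:
  field price in record Session: optional changed to required -> affects backward compatibility only, which is not asked

forward: BREAKING [(audit.name, R1), (audit.seq, R2), (enabled, R3), (rating, R2)]


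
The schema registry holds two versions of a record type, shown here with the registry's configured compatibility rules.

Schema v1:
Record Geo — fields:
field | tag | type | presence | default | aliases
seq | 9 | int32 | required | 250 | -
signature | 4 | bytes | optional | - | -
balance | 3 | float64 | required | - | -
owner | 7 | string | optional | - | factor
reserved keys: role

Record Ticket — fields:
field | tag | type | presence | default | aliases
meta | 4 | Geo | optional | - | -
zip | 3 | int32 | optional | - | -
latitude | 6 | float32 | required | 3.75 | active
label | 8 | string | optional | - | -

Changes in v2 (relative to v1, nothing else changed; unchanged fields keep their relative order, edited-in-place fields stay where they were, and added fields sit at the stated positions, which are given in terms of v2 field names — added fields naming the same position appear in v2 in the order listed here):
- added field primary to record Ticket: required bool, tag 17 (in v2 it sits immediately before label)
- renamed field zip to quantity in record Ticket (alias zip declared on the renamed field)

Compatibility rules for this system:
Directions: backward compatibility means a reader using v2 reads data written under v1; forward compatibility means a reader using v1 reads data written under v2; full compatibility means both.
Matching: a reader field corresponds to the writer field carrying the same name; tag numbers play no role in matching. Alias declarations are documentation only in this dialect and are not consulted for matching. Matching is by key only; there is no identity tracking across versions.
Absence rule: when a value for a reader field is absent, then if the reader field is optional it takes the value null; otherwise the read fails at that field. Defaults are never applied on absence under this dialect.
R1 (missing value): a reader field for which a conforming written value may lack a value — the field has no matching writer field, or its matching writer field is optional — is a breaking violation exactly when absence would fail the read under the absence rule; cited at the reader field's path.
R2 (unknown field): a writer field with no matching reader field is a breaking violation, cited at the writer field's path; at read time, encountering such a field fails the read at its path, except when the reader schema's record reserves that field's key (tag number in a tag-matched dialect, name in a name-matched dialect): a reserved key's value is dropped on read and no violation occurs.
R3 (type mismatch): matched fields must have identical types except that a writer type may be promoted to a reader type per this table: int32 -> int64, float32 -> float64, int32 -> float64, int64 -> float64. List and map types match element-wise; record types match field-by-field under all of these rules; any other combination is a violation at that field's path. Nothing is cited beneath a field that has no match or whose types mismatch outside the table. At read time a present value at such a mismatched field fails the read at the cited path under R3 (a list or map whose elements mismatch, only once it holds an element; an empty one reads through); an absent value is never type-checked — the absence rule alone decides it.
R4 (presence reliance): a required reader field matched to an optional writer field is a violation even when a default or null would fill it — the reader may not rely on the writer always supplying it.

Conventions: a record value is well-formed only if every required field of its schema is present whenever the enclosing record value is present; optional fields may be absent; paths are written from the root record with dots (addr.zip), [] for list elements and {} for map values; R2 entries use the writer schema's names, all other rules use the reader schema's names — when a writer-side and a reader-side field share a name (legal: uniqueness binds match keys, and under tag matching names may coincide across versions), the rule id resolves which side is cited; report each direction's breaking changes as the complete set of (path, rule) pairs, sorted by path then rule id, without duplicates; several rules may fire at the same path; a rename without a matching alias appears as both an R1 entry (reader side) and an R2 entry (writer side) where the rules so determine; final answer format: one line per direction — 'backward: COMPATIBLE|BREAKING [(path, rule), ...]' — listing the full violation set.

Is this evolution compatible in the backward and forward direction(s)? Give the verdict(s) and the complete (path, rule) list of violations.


backward: BREAKING [(primary, R1), (zip, R2)]; forward: BREAKING [(primary, R2), (quantity, R2)]

each type pair in Ticket: writer, then reader
backward on Ticket — v2 reading data written by v1:
  writer optional, Geo -> Geo: reader meta maps from writer meta
  quantity: no writer-side match
  writer required, float32 -> float32: reader latitude maps from writer latitude
  primary: no writer-side match
  writer optional, string -> string: reader label maps from writer label
  writer field zip has no reader counterpart
  writer required, int32 -> int32: reader meta.seq maps from writer meta.seq
  writer optional, bytes -> bytes: reader meta.signature maps from writer meta.signature
  writer required, float64 -> float64: reader meta.balance maps from writer meta.balance
  writer optional, string -> string: reader meta.owner maps from writer meta.owner
  R1 fires at primary
  R2 fires at zip
  => backward verdict for Ticket: BREAKING, 2 violation(s)
forward on Ticket — v1 reading data written by v2:
  writer optional, Geo -> Geo: reader meta maps from writer meta
  zip: no writer-side match
  writer required, float32 -> float32: reader latitude maps from writer latitude
  writer optional, string -> string: reader label maps from writer label
  writer field quantity has no reader counterpart
  writer field primary has no reader counterpart
  writer required, int32 -> int32: reader meta.seq maps from writer meta.seq
  writer optional, bytes -> bytes: reader meta.signature maps from writer meta.signature
  writer required, float64 -> float64: reader meta.balance maps from writer meta.balance
  writer optional, string -> string: reader meta.owner maps from writer meta.owner
  R2 fires at primary
  R2 fires at quantity
  => forward verdict for Ticket: BREAKING, 2 violation(s)


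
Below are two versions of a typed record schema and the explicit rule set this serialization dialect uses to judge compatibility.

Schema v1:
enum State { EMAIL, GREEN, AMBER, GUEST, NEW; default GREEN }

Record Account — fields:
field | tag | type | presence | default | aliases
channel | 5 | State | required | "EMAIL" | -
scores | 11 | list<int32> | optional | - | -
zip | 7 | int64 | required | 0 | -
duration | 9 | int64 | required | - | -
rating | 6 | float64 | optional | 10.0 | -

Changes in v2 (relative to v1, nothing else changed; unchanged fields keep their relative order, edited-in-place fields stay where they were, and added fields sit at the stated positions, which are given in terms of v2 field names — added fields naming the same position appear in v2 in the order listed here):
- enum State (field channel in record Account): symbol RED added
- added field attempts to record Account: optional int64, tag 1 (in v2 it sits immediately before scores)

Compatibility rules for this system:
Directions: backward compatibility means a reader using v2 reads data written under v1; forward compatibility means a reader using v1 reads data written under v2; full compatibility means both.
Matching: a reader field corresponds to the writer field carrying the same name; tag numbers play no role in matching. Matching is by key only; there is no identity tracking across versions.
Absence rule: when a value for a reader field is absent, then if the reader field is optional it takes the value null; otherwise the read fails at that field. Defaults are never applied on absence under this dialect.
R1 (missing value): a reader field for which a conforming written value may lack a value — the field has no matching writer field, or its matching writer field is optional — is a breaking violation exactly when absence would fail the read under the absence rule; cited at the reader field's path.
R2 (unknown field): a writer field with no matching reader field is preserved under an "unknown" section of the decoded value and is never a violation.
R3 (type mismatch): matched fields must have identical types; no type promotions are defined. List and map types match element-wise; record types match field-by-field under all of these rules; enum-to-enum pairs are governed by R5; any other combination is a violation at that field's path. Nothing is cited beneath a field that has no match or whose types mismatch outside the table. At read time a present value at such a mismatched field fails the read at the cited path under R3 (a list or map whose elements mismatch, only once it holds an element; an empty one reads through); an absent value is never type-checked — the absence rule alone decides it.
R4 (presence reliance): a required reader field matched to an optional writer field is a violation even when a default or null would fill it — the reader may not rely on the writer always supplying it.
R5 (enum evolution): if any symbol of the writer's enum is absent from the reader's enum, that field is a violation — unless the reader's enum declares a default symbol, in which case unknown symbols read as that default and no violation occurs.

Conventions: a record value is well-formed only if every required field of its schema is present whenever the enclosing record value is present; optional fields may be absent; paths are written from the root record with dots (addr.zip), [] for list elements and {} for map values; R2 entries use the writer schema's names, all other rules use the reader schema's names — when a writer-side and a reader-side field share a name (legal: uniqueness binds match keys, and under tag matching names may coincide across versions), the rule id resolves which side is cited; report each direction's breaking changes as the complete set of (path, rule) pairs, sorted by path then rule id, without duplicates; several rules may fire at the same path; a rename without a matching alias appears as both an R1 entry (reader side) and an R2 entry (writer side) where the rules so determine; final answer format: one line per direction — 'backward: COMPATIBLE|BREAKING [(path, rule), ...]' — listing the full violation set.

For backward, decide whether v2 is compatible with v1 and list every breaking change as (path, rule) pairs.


the writer's type comes first in each Account pair
backward pass over Account, reader schema v2, writer schema v1:
  State -> State, writer required: channel aligns to channel
  attempts has no writer counterpart
  list<int32> -> list<int32>, writer optional: scores aligns to scores
  int64 -> int64, writer required: zip aligns to zip
  int64 -> int64, writer required: duration aligns to duration
  float64 -> float64, writer optional: rating aligns to rating
  => backward: COMPATIBLE
the rest of the Account diff is inert for this question:
  enum State (field channel in record Account): symbol RED added -> fires no rule on Account, leaving the asked answer as it is
  added field attempts to record Account: optional int64, tag 1 (in v2 it sits immediately before scores) -> fires no rule on Account, leaving the asked answer as it is

backward: COMPATIBLE []


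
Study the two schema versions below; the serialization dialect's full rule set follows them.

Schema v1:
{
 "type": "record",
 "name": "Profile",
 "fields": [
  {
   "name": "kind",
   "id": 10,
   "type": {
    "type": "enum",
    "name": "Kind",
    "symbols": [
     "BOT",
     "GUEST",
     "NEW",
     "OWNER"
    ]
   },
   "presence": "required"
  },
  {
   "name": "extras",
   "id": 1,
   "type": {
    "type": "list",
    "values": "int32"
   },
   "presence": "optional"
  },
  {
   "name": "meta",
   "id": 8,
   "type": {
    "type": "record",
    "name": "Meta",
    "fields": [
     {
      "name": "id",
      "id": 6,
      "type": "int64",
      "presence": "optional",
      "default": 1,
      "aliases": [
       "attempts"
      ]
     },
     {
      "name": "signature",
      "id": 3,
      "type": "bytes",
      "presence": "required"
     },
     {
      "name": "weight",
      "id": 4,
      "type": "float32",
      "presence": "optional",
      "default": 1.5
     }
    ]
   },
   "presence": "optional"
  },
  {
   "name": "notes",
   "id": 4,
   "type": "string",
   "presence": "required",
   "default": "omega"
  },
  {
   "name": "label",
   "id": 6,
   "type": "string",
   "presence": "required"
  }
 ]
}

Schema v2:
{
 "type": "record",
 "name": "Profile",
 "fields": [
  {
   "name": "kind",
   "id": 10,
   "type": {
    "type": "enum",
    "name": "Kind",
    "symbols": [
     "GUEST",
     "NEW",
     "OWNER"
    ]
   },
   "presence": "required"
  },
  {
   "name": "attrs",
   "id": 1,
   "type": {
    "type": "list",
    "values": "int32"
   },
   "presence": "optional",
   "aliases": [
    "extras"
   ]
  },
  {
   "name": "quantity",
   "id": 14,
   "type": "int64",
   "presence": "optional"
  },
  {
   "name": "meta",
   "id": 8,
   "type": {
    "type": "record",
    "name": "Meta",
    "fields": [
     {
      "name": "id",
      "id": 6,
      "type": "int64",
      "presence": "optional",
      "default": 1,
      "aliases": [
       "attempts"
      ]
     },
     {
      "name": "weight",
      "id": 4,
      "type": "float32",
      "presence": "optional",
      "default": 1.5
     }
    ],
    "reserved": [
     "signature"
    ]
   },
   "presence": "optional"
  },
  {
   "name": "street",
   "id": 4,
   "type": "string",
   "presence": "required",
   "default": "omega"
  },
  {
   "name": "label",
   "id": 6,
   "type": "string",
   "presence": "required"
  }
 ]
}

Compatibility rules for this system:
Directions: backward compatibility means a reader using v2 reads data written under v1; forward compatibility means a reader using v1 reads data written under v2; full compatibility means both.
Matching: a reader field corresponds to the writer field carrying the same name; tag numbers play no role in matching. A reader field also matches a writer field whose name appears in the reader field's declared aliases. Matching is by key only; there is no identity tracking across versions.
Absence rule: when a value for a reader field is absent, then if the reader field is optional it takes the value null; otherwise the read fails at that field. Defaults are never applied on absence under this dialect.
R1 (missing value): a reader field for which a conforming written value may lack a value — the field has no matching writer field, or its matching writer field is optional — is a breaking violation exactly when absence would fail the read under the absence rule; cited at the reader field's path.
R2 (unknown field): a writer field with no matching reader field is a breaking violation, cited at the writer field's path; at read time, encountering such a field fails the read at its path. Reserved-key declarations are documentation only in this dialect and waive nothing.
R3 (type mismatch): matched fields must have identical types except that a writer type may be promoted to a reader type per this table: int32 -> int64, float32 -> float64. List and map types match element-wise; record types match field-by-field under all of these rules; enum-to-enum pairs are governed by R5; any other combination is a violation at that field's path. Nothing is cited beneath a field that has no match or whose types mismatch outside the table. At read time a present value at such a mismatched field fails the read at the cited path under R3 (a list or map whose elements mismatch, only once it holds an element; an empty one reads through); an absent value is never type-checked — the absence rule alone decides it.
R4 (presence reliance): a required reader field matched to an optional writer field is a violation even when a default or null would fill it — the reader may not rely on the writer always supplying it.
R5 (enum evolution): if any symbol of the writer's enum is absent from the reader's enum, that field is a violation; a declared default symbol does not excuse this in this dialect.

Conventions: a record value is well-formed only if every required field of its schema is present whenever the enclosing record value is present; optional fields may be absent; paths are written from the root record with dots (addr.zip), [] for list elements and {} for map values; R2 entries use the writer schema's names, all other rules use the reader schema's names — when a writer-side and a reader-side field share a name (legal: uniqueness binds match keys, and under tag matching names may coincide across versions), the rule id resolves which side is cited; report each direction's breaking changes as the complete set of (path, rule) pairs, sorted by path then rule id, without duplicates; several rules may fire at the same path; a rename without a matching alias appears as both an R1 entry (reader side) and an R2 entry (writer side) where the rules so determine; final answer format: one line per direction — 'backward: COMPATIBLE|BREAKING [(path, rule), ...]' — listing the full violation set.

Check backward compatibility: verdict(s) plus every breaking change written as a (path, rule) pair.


backward: BREAKING [(kind, R5), (meta.signature, R2), (notes, R2), (street, R1)]

in Profile below, arrows point writer -> reader
backward pass over Profile, reader schema v2, writer schema v1:
  kind <- kind (Kind -> Kind, writer required)
  attrs <- extras (list<int32> -> list<int32>, writer optional)
  quantity: no writer-side match
  meta <- meta (Meta -> Meta, writer optional)
  street: no writer-side match
  label <- label (string -> string, writer required)
  writer field notes has no reader counterpart
  meta.id <- meta.id (int64 -> int64, writer optional)
  meta.weight <- meta.weight (float32 -> float32, writer optional)
  writer field meta.signature has no reader counterpart
  rule R5 violated at kind
  rule R2 violated at meta.signature
  rule R2 violated at notes
  rule R1 violated at street
  => backward: BREAKING (4)
the other Profile changes do not affect what is asked:
  added field quantity to record Profile: optional int64, tag 14 (in v2 it sits immediately before meta) -> matters only for Profile's forward compatibility — outside the asked direction
  renamed field extras to attrs in record Profile (alias extras declared on the renamed field) -> matters only for Profile's forward compatibility — outside the asked direction


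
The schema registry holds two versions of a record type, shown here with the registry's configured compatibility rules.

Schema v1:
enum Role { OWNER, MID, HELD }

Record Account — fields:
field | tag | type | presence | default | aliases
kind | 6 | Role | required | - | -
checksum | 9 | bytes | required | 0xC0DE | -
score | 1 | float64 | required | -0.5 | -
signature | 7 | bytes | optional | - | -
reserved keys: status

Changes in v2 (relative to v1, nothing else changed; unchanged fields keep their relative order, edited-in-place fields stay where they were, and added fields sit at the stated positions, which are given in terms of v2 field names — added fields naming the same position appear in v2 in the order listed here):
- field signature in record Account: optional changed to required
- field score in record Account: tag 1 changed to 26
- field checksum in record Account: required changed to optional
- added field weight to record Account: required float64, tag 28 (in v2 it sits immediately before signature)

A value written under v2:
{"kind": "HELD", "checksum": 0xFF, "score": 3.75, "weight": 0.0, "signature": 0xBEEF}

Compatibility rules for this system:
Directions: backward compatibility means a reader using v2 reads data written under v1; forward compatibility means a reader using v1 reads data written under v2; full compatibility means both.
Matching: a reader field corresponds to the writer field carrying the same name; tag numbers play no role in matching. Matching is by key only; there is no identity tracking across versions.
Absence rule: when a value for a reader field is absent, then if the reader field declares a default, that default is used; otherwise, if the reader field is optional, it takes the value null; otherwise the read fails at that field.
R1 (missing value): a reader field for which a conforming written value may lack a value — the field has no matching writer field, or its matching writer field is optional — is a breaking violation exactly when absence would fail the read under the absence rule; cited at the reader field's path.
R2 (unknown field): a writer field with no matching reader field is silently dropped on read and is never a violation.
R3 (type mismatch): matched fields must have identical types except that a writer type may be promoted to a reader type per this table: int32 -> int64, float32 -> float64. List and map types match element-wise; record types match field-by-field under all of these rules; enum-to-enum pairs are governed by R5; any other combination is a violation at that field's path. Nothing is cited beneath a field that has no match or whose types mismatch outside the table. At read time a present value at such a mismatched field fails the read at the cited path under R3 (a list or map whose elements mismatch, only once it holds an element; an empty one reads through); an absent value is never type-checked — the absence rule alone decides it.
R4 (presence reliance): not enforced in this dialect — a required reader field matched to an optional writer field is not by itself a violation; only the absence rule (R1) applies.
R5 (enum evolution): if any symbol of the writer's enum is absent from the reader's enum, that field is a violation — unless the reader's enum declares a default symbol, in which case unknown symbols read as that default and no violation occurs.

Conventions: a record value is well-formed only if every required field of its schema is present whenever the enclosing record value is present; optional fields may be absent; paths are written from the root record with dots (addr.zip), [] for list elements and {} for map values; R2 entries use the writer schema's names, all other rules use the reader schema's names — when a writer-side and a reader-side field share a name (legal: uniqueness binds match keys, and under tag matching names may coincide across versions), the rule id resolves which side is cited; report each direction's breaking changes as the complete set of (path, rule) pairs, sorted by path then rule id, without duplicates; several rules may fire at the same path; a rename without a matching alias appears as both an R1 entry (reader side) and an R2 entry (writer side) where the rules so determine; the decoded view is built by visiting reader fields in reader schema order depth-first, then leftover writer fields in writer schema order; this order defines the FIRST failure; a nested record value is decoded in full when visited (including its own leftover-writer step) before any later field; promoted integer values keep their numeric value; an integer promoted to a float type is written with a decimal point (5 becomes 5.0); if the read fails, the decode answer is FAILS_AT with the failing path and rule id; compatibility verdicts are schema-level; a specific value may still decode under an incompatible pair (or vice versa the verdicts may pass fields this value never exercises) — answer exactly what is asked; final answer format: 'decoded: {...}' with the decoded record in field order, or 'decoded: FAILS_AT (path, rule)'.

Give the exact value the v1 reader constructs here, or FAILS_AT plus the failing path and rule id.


decoded: {"kind": "HELD", "checksum": 0xFF, "score": 3.75, "signature": 0xBEEF}

each type pair in Account: writer, then reader
decode walk for Account under reader schema v1:
  kind := "HELD"
  checksum := 0xFF
  score := 3.75
  signature := 0xBEEF
  writer weight: unknown -> dropped
  => decoded: {"kind": "HELD", "checksum": 0xFF, "score": 3.75, "signature": 0xBEEF}
the rest of the Account diff is inert for this question:
  field signature in record Account: optional changed to required -> a verdict-level change on Account — the shown value reads the same
  field score in record Account: tag 1 changed to 26 -> no rule fires on it and the decoded Account view is identical with or without it
  field checksum in record Account: required changed to optional -> no rule fires on it and the decoded Account view is identical with or without it
  added field weight to record Account: required float64, tag 28 (in v2 it sits immediately before signature) -> a verdict-level change on Account — the shown value reads the same
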